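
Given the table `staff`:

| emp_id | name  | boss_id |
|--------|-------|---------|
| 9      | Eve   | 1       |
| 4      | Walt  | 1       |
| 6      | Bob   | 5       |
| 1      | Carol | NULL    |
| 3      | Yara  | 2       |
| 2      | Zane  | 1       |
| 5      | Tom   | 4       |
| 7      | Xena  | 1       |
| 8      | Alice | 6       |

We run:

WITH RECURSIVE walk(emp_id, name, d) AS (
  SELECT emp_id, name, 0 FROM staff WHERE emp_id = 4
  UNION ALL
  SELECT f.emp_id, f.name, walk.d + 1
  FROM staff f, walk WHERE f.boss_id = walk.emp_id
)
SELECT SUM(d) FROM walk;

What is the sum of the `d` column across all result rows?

Base: emp_id=4 (Walt) at d 0.
Iteration 1: rows with boss_id in {4} -> Tom (id 5, d 1).
Iteration 2: rows with boss_id in {5} -> Bob (id 6, d 2).
Iteration 3: rows with boss_id in {6} -> Alice (id 8, d 3).
Iteration 4: no rows with boss_id in {8}; recursion stops.
SUM(d) = 0 + 1 + 2 + 3 = 6.

6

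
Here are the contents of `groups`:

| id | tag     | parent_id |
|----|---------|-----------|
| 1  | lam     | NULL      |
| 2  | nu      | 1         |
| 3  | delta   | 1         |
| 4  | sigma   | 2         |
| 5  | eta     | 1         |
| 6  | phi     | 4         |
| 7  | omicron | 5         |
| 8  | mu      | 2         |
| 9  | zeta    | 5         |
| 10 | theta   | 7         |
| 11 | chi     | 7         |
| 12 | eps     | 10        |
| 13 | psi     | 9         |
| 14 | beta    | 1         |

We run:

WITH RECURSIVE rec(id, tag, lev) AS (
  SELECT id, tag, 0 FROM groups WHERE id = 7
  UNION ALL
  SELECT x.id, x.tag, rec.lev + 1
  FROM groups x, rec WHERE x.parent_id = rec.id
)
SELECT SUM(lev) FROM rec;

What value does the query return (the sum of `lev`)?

Base: id=7 (omicron) at lev 0.
Iteration 1: rows with parent_id in {7} -> theta (id 10, lev 1), chi (id 11, lev 1).
Iteration 2: rows with parent_id in {10,11} -> eps (id 12, lev 2).
Iteration 3: no rows with parent_id in {12}; recursion stops.
SUM(lev) = 0 + 1 + 1 + 2 = 4.

4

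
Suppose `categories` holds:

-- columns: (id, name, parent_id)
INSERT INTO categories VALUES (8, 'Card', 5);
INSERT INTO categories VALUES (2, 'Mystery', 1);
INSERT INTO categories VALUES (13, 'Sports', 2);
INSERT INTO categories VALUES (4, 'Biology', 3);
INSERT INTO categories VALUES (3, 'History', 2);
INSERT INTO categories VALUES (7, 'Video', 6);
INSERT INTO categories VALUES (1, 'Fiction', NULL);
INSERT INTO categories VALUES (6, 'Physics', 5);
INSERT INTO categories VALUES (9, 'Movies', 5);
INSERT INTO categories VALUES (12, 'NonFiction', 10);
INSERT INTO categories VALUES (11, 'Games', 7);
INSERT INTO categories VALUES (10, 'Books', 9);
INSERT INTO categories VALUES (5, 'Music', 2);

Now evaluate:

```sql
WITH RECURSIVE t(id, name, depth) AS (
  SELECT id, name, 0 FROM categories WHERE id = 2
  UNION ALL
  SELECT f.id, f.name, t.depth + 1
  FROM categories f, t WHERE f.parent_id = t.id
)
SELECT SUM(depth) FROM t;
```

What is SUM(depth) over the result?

Base: id=2 (Mystery) at depth 0.
Iteration 1: rows with parent_id in {2} -> History (id 3, depth 1), Music (id 5, depth 1), Sports (id 13, depth 1).
Iteration 2: rows with parent_id in {3,5,13} -> Biology (id 4, depth 2), Physics (id 6, depth 2), Card (id 8, depth 2), Movies (id 9, depth 2).
Iteration 3: rows with parent_id in {4,6,8,9} -> Video (id 7, depth 3), Books (id 10, depth 3).
Iteration 4: rows with parent_id in {7,10} -> Games (id 11, depth 4), NonFiction (id 12, depth 4).
Iteration 5: no rows with parent_id in {11,12}; recursion stops.
SUM(depth) = 0 + 1 + 1 + 1 + 2 + 2 + 2 + 2 + 3 + 3 + 4 + 4 = 25.

25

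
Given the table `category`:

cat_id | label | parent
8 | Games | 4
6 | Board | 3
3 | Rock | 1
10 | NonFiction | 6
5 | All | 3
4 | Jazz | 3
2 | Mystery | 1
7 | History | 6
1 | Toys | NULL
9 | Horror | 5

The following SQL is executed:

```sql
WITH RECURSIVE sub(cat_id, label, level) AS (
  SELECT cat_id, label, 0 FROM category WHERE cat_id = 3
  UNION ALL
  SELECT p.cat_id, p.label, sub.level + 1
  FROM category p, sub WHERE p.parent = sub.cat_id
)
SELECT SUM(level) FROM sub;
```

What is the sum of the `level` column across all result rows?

11

Base: cat_id=3 (Rock) at level 0.
Iteration 1: rows with parent in {3} -> Jazz (id 4, level 1), All (id 5, level 1), Board (id 6, level 1).
Iteration 2: rows with parent in {4,5,6} -> History (id 7, level 2), Games (id 8, level 2), Horror (id 9, level 2), NonFiction (id 10, level 2).
Iteration 3: no rows with parent in {7,8,9,10}; recursion stops.
SUM(level) = 0 + 1 + 1 + 1 + 2 + 2 + 2 + 2 = 11.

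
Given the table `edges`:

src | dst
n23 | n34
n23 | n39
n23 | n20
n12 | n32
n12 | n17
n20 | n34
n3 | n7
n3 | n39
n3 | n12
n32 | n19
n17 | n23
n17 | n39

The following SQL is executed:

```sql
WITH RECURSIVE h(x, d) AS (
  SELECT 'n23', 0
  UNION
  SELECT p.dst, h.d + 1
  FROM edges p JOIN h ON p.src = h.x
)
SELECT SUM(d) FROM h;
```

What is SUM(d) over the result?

Base: (n23, d=0).
Iteration 1: edges from {n23} -> (n20, d=1), (n34, d=1), (n39, d=1).
Iteration 2: edges from {n20,n34,n39} -> (n34, d=2).
Iteration 3: no outgoing edges from {n34}; recursion stops.
SUM(d) = 0 + 1 + 1 + 1 + 2 = 5.

5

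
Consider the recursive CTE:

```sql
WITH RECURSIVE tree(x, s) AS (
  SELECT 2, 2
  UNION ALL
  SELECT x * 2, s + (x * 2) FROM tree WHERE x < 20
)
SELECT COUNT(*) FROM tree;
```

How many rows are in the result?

Base: x=2, s=2.
Iteration 1: 2 < 20 holds -> x = 2 * 2 = 4, s = 2 + 4 = 6.
Iteration 2: 4 < 20 holds -> x = 4 * 2 = 8, s = 6 + 8 = 14.
Iteration 3: 8 < 20 holds -> x = 8 * 2 = 16, s = 14 + 16 = 30.
Iteration 4: 16 < 20 holds -> x = 16 * 2 = 32, s = 30 + 32 = 62.
Iteration 5: 32 < 20 fails; recursion stops.
Total rows emitted: 5.

5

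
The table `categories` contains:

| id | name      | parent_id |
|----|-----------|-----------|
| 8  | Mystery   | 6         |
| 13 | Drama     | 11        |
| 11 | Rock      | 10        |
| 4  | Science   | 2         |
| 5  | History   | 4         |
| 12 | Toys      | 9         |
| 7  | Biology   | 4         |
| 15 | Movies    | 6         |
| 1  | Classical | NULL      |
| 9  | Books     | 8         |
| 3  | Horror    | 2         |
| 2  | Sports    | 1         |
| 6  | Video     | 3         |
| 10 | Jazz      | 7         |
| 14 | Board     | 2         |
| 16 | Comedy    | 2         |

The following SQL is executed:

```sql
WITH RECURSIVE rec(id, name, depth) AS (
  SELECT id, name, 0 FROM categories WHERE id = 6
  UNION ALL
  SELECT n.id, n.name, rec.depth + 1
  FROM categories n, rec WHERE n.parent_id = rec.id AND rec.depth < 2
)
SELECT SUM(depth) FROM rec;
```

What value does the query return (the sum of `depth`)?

Base: id=6 (Video) at depth 0.
Iteration 1: rows with parent_id in {6} -> Mystery (id 8, depth 1), Movies (id 15, depth 1).
Iteration 2: rows with parent_id in {8,15} -> Books (id 9, depth 2).
Iteration 3: depth < 2 fails for all current rows; recursion stops.
SUM(depth) = 0 + 1 + 1 + 2 = 4.

4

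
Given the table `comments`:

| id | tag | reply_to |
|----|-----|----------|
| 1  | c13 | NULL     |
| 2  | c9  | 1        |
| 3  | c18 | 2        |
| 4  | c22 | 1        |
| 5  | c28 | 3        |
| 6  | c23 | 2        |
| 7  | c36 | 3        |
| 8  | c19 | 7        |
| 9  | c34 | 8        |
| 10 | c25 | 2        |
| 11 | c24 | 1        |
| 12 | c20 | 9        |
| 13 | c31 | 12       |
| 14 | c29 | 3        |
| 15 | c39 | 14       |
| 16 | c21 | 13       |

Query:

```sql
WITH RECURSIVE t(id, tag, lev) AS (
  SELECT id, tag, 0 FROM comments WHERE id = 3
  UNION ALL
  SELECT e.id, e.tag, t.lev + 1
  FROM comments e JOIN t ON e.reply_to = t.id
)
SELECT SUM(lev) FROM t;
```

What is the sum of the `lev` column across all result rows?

25

Base: id=3 (c18) at lev 0.
Iteration 1: rows with reply_to in {3} -> c28 (id 5, lev 1), c36 (id 7, lev 1), c29 (id 14, lev 1).
Iteration 2: rows with reply_to in {5,7,14} -> c19 (id 8, lev 2), c39 (id 15, lev 2).
Iteration 3: rows with reply_to in {8,15} -> c34 (id 9, lev 3).
Iteration 4: rows with reply_to in {9} -> c20 (id 12, lev 4).
Iteration 5: rows with reply_to in {12} -> c31 (id 13, lev 5).
Iteration 6: rows with reply_to in {13} -> c21 (id 16, lev 6).
Iteration 7: no rows with reply_to in {16}; recursion stops.
SUM(lev) = 0 + 1 + 1 + 1 + 2 + 2 + 3 + 4 + 5 + 6 = 25.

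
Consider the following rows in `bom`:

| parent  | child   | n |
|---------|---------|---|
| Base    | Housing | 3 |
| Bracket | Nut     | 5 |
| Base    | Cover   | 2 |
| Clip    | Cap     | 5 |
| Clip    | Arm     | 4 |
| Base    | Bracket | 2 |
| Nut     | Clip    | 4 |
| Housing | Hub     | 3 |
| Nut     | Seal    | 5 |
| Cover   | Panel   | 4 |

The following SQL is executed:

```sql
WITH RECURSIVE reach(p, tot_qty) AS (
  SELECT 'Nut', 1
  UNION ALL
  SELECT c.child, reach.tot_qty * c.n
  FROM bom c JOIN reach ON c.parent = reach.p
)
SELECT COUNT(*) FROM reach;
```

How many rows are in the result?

5

Base: (Nut, tot_qty=1).
Iteration 1: components of {Nut} -> Clip = 1*4 = 4, Seal = 1*5 = 5.
Iteration 2: components of {Clip,Seal} -> Arm = 4*4 = 16, Cap = 4*5 = 20.
Iteration 3: no further components; recursion stops.
Total rows emitted: 5.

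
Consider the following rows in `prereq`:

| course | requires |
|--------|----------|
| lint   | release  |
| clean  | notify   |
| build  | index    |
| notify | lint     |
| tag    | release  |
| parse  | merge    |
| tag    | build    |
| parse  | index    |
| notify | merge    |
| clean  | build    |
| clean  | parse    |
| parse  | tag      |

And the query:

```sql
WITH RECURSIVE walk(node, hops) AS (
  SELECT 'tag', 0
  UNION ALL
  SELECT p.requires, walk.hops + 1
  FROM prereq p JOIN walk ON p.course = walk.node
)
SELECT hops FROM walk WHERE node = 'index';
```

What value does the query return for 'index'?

2

Base: (tag, hops=0).
Iteration 1: edges from {tag} -> (build, hops=1), (release, hops=1).
Iteration 2: edges from {build,release} -> (index, hops=2).
Iteration 3: no outgoing edges from {index}; recursion stops.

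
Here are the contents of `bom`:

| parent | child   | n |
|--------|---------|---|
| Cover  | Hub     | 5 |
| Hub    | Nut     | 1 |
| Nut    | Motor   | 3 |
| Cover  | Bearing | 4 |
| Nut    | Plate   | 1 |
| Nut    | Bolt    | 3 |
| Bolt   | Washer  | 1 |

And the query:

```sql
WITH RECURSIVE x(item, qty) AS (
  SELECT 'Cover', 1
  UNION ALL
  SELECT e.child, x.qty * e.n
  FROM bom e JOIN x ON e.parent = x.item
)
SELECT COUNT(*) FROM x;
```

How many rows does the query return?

Base: (Cover, qty=1).
Iteration 1: components of {Cover} -> Bearing = 1*4 = 4, Hub = 1*5 = 5.
Iteration 2: components of {Bearing,Hub} -> Nut = 5*1 = 5.
Iteration 3: components of {Nut} -> Bolt = 5*3 = 15, Motor = 5*3 = 15, Plate = 5*1 = 5.
Iteration 4: components of {Bolt,Motor,Plate} -> Washer = 15*1 = 15.
Iteration 5: no further components; recursion stops.
Total rows emitted: 8.

8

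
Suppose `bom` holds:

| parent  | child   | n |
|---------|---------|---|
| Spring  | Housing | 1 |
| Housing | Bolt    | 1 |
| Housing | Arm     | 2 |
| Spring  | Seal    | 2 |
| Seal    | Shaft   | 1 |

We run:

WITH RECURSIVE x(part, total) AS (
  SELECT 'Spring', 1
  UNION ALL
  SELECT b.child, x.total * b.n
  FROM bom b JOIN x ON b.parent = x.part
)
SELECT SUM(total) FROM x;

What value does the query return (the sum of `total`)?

9

Base: (Spring, total=1).
Iteration 1: components of {Spring} -> Housing = 1*1 = 1, Seal = 1*2 = 2.
Iteration 2: components of {Housing,Seal} -> Arm = 1*2 = 2, Bolt = 1*1 = 1, Shaft = 2*1 = 2.
Iteration 3: no further components; recursion stops.
SUM(total) = 1 + 1 + 2 + 1 + 2 + 2 = 9.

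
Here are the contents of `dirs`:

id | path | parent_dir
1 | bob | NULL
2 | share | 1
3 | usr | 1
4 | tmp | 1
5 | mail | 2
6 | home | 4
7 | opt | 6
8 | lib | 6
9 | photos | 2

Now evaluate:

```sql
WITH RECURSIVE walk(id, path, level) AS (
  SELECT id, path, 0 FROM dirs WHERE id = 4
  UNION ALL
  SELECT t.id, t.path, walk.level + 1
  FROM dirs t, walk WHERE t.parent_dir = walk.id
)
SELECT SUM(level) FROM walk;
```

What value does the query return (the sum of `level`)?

5

Base: id=4 (tmp) at level 0.
Iteration 1: rows with parent_dir in {4} -> home (id 6, level 1).
Iteration 2: rows with parent_dir in {6} -> opt (id 7, level 2), lib (id 8, level 2).
Iteration 3: no rows with parent_dir in {7,8}; recursion stops.
SUM(level) = 0 + 1 + 2 + 2 = 5.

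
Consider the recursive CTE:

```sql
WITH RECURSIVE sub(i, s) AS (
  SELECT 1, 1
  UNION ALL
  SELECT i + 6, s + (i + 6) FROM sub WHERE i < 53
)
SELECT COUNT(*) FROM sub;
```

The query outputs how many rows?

Base: i=1, s=1.
Iteration 1: 1 < 53 holds -> i = 1 + 6 = 7, s = 1 + 7 = 8.
Iteration 2: 7 < 53 holds -> i = 7 + 6 = 13, s = 8 + 13 = 21.
Iteration 3: 13 < 53 holds -> i = 13 + 6 = 19, s = 21 + 19 = 40.
Iteration 4: 19 < 53 holds -> i = 19 + 6 = 25, s = 40 + 25 = 65.
Iteration 5: 25 < 53 holds -> i = 25 + 6 = 31, s = 65 + 31 = 96.
Iteration 6: 31 < 53 holds -> i = 31 + 6 = 37, s = 96 + 37 = 133.
Iteration 7: 37 < 53 holds -> i = 37 + 6 = 43, s = 133 + 43 = 176.
Iteration 8: 43 < 53 holds -> i = 43 + 6 = 49, s = 176 + 49 = 225.
Iteration 9: 49 < 53 holds -> i = 49 + 6 = 55, s = 225 + 55 = 280.
Iteration 10: 55 < 53 fails; recursion stops.
Total rows emitted: 10.

10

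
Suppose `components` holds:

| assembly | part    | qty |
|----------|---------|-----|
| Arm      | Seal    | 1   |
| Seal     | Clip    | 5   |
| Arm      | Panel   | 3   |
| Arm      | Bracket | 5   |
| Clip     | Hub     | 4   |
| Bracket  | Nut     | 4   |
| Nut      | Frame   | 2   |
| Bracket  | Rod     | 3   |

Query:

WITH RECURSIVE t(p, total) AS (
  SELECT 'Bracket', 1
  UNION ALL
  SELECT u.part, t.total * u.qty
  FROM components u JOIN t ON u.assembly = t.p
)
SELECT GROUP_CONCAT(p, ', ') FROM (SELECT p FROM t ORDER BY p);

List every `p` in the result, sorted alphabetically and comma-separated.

Base: (Bracket, total=1).
Iteration 1: components of {Bracket} -> Nut = 1*4 = 4, Rod = 1*3 = 3.
Iteration 2: components of {Nut,Rod} -> Frame = 4*2 = 8.
Iteration 3: no further components; recursion stops.

Bracket, Frame, Nut, Rod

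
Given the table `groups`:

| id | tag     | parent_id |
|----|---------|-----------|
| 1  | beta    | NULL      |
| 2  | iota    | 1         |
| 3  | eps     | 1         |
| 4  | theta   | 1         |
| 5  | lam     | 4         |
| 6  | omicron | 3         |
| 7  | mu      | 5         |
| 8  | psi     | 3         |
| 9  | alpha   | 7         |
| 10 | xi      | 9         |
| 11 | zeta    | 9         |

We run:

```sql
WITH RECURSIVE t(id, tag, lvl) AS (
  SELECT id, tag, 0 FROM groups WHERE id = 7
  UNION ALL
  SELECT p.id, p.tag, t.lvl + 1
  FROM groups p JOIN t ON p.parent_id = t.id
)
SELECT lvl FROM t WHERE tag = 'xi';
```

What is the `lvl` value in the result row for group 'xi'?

2

Base: id=7 (mu) at lvl 0.
Iteration 1: rows with parent_id in {7} -> alpha (id 9, lvl 1).
Iteration 2: rows with parent_id in {9} -> xi (id 10, lvl 2), zeta (id 11, lvl 2).
Iteration 3: no rows with parent_id in {10,11}; recursion stops.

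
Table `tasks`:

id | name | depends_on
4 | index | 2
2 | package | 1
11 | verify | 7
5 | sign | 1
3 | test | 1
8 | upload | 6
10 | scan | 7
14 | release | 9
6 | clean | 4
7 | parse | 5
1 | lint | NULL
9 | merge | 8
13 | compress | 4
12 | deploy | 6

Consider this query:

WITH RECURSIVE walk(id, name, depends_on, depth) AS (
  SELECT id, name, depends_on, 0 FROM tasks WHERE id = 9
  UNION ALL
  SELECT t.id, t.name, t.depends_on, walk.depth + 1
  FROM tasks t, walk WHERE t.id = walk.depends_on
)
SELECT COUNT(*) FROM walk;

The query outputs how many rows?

6

Base: id=9 (merge), depends_on=8, depth 0.
Iteration 1: join on id=8 -> upload (id 8, depends_on=6, depth 1).
Iteration 2: join on id=6 -> clean (id 6, depends_on=4, depth 2).
Iteration 3: join on id=4 -> index (id 4, depends_on=2, depth 3).
Iteration 4: join on id=2 -> package (id 2, depends_on=1, depth 4).
Iteration 5: join on id=1 -> lint (id 1, depends_on=NULL, depth 5).
Iteration 6: depends_on is NULL; no match; recursion stops.
Total rows emitted: 6.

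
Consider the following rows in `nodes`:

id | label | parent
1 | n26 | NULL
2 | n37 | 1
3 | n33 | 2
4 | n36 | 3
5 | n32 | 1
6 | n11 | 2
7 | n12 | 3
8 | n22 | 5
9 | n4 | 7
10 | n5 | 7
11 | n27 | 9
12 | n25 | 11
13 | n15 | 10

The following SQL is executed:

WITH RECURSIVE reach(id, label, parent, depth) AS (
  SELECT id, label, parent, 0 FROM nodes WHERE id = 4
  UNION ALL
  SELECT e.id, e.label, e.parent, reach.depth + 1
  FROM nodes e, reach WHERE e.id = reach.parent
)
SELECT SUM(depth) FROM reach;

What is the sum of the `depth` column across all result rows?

6

Base: id=4 (n36), parent=3, depth 0.
Iteration 1: join on id=3 -> n33 (id 3, parent=2, depth 1).
Iteration 2: join on id=2 -> n37 (id 2, parent=1, depth 2).
Iteration 3: join on id=1 -> n26 (id 1, parent=NULL, depth 3).
Iteration 4: parent is NULL; no match; recursion stops.
SUM(depth) = 0 + 1 + 2 + 3 = 6.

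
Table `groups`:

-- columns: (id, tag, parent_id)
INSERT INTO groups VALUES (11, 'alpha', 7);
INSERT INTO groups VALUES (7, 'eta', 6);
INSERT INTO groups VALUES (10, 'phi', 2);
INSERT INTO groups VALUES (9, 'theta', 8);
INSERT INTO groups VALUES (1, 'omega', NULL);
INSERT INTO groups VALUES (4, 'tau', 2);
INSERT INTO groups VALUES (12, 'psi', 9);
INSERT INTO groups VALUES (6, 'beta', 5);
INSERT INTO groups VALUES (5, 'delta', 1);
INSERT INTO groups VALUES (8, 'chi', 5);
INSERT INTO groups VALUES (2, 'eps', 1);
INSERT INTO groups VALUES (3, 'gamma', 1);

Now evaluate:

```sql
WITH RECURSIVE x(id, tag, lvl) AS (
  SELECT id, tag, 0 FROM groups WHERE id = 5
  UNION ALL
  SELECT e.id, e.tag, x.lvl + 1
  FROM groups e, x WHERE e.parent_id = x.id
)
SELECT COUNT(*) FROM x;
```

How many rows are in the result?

7

Base: id=5 (delta) at lvl 0.
Iteration 1: rows with parent_id in {5} -> beta (id 6, lvl 1), chi (id 8, lvl 1).
Iteration 2: rows with parent_id in {6,8} -> eta (id 7, lvl 2), theta (id 9, lvl 2).
Iteration 3: rows with parent_id in {7,9} -> alpha (id 11, lvl 3), psi (id 12, lvl 3).
Iteration 4: no rows with parent_id in {11,12}; recursion stops.
Total rows emitted: 7.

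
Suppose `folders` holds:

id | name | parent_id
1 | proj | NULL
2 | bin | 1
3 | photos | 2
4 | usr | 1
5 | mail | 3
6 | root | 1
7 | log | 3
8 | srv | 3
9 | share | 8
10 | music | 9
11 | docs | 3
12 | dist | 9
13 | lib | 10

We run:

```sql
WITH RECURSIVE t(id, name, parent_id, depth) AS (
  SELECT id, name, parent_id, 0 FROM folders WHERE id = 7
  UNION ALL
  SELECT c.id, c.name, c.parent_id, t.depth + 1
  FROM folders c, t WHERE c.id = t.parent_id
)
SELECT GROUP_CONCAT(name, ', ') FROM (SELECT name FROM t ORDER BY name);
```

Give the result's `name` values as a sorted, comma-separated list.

bin, log, photos, proj

Base: id=7 (log), parent_id=3, depth 0.
Iteration 1: join on id=3 -> photos (id 3, parent_id=2, depth 1).
Iteration 2: join on id=2 -> bin (id 2, parent_id=1, depth 2).
Iteration 3: join on id=1 -> proj (id 1, parent_id=NULL, depth 3).
Iteration 4: parent_id is NULL; no match; recursion stops.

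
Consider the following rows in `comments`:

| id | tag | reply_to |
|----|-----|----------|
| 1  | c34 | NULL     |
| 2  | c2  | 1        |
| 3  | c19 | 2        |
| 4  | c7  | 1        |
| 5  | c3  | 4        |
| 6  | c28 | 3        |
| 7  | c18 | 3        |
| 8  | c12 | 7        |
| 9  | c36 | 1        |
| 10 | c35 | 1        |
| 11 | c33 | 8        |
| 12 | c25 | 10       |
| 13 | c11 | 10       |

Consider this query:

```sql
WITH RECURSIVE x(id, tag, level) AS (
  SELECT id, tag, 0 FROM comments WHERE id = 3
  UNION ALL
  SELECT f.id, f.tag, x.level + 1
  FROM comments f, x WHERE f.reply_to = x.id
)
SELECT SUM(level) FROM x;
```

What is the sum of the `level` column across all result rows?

Base: id=3 (c19) at level 0.
Iteration 1: rows with reply_to in {3} -> c28 (id 6, level 1), c18 (id 7, level 1).
Iteration 2: rows with reply_to in {6,7} -> c12 (id 8, level 2).
Iteration 3: rows with reply_to in {8} -> c33 (id 11, level 3).
Iteration 4: no rows with reply_to in {11}; recursion stops.
SUM(level) = 0 + 1 + 1 + 2 + 3 = 7.

7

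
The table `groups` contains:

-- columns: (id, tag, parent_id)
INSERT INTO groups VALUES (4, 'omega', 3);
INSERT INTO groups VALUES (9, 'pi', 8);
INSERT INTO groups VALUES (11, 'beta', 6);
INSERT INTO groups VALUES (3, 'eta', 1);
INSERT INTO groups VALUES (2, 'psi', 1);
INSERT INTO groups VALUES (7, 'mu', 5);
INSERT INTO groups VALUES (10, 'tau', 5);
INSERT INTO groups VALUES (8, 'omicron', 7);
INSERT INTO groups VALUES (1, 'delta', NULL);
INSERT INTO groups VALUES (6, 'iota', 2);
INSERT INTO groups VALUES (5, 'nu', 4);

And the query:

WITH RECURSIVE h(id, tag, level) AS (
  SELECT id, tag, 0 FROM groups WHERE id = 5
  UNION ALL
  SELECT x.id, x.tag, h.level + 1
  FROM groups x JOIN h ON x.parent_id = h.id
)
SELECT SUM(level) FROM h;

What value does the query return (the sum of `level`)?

7

Base: id=5 (nu) at level 0.
Iteration 1: rows with parent_id in {5} -> mu (id 7, level 1), tau (id 10, level 1).
Iteration 2: rows with parent_id in {7,10} -> omicron (id 8, level 2).
Iteration 3: rows with parent_id in {8} -> pi (id 9, level 3).
Iteration 4: no rows with parent_id in {9}; recursion stops.
SUM(level) = 0 + 1 + 1 + 2 + 3 = 7.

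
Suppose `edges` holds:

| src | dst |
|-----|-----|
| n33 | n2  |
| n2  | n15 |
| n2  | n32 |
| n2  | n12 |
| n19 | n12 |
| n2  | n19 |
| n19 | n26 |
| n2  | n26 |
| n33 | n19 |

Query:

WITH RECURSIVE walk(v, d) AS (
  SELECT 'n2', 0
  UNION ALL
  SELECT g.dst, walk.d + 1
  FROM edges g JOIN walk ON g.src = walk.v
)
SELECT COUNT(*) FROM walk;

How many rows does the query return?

8

Base: (n2, d=0).
Iteration 1: edges from {n2} -> (n12, d=1), (n15, d=1), (n19, d=1), (n26, d=1), (n32, d=1).
Iteration 2: edges from {n12,n15,n19,n26,n32} -> (n12, d=2), (n26, d=2).
Iteration 3: no outgoing edges from {n12,n26}; recursion stops.
Total rows emitted: 8.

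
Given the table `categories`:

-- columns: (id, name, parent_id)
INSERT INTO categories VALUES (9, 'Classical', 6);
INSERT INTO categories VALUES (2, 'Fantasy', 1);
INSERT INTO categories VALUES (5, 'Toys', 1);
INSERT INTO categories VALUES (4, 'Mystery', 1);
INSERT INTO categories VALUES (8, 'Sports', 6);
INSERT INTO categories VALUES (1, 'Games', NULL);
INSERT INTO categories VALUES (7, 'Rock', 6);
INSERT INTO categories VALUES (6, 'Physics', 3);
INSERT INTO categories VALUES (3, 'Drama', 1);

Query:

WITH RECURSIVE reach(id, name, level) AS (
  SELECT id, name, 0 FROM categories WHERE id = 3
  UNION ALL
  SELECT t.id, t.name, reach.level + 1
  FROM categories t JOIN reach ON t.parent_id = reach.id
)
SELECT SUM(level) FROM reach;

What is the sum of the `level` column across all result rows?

Base: id=3 (Drama) at level 0.
Iteration 1: rows with parent_id in {3} -> Physics (id 6, level 1).
Iteration 2: rows with parent_id in {6} -> Rock (id 7, level 2), Sports (id 8, level 2), Classical (id 9, level 2).
Iteration 3: no rows with parent_id in {7,8,9}; recursion stops.
SUM(level) = 0 + 1 + 2 + 2 + 2 = 7.

7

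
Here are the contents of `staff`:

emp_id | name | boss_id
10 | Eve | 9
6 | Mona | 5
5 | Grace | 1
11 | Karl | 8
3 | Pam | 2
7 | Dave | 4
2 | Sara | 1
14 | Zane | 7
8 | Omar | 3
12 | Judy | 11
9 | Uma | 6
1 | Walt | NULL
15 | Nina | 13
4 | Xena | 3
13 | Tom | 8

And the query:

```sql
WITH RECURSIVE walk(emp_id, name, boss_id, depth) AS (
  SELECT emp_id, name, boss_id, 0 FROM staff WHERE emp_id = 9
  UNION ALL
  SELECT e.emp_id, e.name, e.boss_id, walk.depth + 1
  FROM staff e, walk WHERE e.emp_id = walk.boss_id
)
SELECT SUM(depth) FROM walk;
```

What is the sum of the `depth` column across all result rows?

6

Base: emp_id=9 (Uma), boss_id=6, depth 0.
Iteration 1: join on emp_id=6 -> Mona (id 6, boss_id=5, depth 1).
Iteration 2: join on emp_id=5 -> Grace (id 5, boss_id=1, depth 2).
Iteration 3: join on emp_id=1 -> Walt (id 1, boss_id=NULL, depth 3).
Iteration 4: boss_id is NULL; no match; recursion stops.
SUM(depth) = 0 + 1 + 2 + 3 = 6.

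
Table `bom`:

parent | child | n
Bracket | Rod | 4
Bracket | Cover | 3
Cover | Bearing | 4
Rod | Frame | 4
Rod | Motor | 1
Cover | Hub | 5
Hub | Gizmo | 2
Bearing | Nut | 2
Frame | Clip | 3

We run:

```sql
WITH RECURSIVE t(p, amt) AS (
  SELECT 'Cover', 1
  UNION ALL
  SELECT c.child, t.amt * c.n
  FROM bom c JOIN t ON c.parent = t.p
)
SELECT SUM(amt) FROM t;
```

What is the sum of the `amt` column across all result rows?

Base: (Cover, amt=1).
Iteration 1: components of {Cover} -> Bearing = 1*4 = 4, Hub = 1*5 = 5.
Iteration 2: components of {Bearing,Hub} -> Gizmo = 5*2 = 10, Nut = 4*2 = 8.
Iteration 3: no further components; recursion stops.
SUM(amt) = 1 + 4 + 5 + 8 + 10 = 28.

28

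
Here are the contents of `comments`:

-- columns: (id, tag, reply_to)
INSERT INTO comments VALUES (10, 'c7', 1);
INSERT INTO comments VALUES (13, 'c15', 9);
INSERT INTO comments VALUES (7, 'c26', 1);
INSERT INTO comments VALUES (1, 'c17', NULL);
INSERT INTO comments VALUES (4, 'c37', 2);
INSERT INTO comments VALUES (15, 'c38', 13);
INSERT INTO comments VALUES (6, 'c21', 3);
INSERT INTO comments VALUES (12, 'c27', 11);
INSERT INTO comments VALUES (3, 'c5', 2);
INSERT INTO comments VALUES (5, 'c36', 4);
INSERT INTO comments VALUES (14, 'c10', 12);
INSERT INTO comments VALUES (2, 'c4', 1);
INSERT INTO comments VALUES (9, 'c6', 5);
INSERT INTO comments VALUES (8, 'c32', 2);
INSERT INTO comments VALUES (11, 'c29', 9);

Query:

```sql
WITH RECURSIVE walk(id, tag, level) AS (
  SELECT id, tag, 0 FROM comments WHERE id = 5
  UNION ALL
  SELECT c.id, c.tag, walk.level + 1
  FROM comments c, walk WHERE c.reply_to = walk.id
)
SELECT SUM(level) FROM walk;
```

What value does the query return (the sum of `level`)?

Base: id=5 (c36) at level 0.
Iteration 1: rows with reply_to in {5} -> c6 (id 9, level 1).
Iteration 2: rows with reply_to in {9} -> c29 (id 11, level 2), c15 (id 13, level 2).
Iteration 3: rows with reply_to in {11,13} -> c27 (id 12, level 3), c38 (id 15, level 3).
Iteration 4: rows with reply_to in {12,15} -> c10 (id 14, level 4).
Iteration 5: no rows with reply_to in {14}; recursion stops.
SUM(level) = 0 + 1 + 2 + 2 + 3 + 3 + 4 = 15.

15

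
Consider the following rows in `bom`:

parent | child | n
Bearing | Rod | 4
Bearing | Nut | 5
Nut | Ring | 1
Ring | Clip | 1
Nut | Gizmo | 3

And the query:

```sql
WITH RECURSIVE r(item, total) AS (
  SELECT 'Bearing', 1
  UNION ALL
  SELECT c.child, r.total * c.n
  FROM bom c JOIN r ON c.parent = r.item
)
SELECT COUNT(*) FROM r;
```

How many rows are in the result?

6

Base: (Bearing, total=1).
Iteration 1: components of {Bearing} -> Nut = 1*5 = 5, Rod = 1*4 = 4.
Iteration 2: components of {Nut,Rod} -> Gizmo = 5*3 = 15, Ring = 5*1 = 5.
Iteration 3: components of {Gizmo,Ring} -> Clip = 5*1 = 5.
Iteration 4: no further components; recursion stops.
Total rows emitted: 6.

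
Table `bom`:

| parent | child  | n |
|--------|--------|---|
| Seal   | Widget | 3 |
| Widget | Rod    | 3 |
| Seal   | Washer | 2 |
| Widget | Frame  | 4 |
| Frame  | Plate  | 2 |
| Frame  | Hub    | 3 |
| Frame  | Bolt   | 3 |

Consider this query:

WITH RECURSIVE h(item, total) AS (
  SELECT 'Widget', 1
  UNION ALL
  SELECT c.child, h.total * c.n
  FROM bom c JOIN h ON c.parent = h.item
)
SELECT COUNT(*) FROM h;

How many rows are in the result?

6

Base: (Widget, total=1).
Iteration 1: components of {Widget} -> Frame = 1*4 = 4, Rod = 1*3 = 3.
Iteration 2: components of {Frame,Rod} -> Bolt = 4*3 = 12, Hub = 4*3 = 12, Plate = 4*2 = 8.
Iteration 3: no further components; recursion stops.
Total rows emitted: 6.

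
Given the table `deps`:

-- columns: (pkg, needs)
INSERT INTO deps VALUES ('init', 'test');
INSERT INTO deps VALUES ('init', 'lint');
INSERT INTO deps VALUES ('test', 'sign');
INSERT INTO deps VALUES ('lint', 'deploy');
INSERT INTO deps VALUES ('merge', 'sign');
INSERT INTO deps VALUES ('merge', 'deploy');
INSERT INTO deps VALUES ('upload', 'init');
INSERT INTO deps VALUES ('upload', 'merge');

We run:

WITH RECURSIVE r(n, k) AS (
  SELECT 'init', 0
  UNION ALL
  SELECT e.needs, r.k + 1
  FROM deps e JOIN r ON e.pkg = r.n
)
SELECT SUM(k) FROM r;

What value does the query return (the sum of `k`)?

6

Base: (init, k=0).
Iteration 1: edges from {init} -> (lint, k=1), (test, k=1).
Iteration 2: edges from {lint,test} -> (deploy, k=2), (sign, k=2).
Iteration 3: no outgoing edges from {deploy,sign}; recursion stops.
SUM(k) = 0 + 1 + 1 + 2 + 2 = 6.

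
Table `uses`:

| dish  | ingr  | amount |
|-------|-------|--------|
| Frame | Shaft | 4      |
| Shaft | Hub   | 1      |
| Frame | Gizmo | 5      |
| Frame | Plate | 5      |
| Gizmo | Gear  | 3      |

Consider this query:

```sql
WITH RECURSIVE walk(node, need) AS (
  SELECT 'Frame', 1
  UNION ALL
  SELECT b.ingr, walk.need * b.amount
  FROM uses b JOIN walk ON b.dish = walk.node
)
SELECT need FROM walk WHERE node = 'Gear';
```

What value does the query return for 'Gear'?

Base: (Frame, need=1).
Iteration 1: components of {Frame} -> Gizmo = 1*5 = 5, Plate = 1*5 = 5, Shaft = 1*4 = 4.
Iteration 2: components of {Gizmo,Plate,Shaft} -> Gear = 5*3 = 15, Hub = 4*1 = 4.
Iteration 3: no further components; recursion stops.

15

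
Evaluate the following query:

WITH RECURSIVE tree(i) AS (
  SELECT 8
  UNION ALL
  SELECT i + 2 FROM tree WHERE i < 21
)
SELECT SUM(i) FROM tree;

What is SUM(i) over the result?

120

Base: i=8.
Iteration 1: 8 < 21 holds -> i = 8 + 2 = 10.
Iteration 2: 10 < 21 holds -> i = 10 + 2 = 12.
Iteration 3: 12 < 21 holds -> i = 12 + 2 = 14.
Iteration 4: 14 < 21 holds -> i = 14 + 2 = 16.
Iteration 5: 16 < 21 holds -> i = 16 + 2 = 18.
Iteration 6: 18 < 21 holds -> i = 18 + 2 = 20.
Iteration 7: 20 < 21 holds -> i = 20 + 2 = 22.
Iteration 8: 22 < 21 fails; recursion stops.
SUM(i) = 8 + 10 + 12 + 14 + 16 + 18 + 20 + 22 = 120.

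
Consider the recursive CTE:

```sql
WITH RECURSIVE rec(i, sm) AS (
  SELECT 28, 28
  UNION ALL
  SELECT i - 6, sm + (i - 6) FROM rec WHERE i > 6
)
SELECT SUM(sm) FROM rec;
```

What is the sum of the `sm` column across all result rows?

300

Base: i=28, sm=28.
Iteration 1: 28 > 6 holds -> i = 28 - 6 = 22, sm = 28 + 22 = 50.
Iteration 2: 22 > 6 holds -> i = 22 - 6 = 16, sm = 50 + 16 = 66.
Iteration 3: 16 > 6 holds -> i = 16 - 6 = 10, sm = 66 + 10 = 76.
Iteration 4: 10 > 6 holds -> i = 10 - 6 = 4, sm = 76 + 4 = 80.
Iteration 5: 4 > 6 fails; recursion stops.
SUM(sm) = 28 + 50 + 66 + 76 + 80 = 300.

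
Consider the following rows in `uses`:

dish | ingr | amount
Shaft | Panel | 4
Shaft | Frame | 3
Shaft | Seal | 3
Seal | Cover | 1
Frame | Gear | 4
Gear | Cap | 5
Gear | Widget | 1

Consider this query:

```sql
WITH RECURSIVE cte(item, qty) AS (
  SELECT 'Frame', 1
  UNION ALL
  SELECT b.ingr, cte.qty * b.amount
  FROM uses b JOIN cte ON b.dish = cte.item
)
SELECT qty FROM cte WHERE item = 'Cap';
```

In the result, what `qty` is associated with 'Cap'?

20

Base: (Frame, qty=1).
Iteration 1: components of {Frame} -> Gear = 1*4 = 4.
Iteration 2: components of {Gear} -> Cap = 4*5 = 20, Widget = 4*1 = 4.
Iteration 3: no further components; recursion stops.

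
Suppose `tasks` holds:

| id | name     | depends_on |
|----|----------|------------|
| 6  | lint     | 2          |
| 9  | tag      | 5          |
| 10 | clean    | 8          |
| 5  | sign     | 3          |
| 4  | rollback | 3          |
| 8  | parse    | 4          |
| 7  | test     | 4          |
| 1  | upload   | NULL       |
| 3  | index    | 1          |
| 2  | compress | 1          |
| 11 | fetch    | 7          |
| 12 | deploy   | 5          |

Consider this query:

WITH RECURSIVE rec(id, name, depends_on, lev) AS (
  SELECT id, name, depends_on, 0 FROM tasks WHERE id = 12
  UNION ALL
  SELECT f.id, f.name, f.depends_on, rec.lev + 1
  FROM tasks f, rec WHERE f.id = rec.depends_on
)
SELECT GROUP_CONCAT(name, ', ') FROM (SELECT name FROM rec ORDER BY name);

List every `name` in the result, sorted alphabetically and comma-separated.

Base: id=12 (deploy), depends_on=5, lev 0.
Iteration 1: join on id=5 -> sign (id 5, depends_on=3, lev 1).
Iteration 2: join on id=3 -> index (id 3, depends_on=1, lev 2).
Iteration 3: join on id=1 -> upload (id 1, depends_on=NULL, lev 3).
Iteration 4: depends_on is NULL; no match; recursion stops.

deploy, index, sign, upload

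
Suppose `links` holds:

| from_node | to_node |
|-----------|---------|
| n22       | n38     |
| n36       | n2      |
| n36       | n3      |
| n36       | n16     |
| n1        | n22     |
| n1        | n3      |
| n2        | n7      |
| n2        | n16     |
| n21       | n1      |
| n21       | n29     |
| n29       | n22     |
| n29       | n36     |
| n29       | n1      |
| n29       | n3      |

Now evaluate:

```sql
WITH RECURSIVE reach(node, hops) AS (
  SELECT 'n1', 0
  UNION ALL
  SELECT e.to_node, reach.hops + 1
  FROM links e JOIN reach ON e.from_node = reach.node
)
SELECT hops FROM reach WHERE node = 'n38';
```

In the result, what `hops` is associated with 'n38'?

Base: (n1, hops=0).
Iteration 1: edges from {n1} -> (n22, hops=1), (n3, hops=1).
Iteration 2: edges from {n22,n3} -> (n38, hops=2).
Iteration 3: no outgoing edges from {n38}; recursion stops.

2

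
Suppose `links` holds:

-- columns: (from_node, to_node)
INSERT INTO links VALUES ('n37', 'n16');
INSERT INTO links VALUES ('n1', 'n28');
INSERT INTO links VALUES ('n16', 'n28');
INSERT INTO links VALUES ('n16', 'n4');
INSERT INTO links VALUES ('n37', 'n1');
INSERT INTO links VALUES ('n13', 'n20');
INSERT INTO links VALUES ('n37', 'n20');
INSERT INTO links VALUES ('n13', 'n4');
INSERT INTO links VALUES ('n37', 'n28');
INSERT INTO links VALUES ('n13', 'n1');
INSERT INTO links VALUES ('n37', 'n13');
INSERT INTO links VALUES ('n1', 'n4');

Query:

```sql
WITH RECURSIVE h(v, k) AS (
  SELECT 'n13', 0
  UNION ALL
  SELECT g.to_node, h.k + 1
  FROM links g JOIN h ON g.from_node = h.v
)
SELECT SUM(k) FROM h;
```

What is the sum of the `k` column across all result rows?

7

Base: (n13, k=0).
Iteration 1: edges from {n13} -> (n1, k=1), (n20, k=1), (n4, k=1).
Iteration 2: edges from {n1,n20,n4} -> (n28, k=2), (n4, k=2).
Iteration 3: no outgoing edges from {n28,n4}; recursion stops.
SUM(k) = 0 + 1 + 1 + 1 + 2 + 2 = 7.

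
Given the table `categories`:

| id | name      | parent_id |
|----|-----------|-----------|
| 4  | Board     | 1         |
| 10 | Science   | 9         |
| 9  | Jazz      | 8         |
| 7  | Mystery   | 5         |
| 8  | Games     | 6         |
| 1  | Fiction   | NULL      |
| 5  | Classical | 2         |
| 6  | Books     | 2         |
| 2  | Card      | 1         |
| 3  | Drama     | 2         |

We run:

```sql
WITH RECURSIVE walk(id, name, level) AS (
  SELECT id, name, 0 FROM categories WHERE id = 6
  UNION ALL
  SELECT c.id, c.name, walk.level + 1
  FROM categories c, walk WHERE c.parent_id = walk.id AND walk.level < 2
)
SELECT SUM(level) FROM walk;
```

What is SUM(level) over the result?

Base: id=6 (Books) at level 0.
Iteration 1: rows with parent_id in {6} -> Games (id 8, level 1).
Iteration 2: rows with parent_id in {8} -> Jazz (id 9, level 2).
Iteration 3: level < 2 fails for all current rows; recursion stops.
SUM(level) = 0 + 1 + 2 = 3.

3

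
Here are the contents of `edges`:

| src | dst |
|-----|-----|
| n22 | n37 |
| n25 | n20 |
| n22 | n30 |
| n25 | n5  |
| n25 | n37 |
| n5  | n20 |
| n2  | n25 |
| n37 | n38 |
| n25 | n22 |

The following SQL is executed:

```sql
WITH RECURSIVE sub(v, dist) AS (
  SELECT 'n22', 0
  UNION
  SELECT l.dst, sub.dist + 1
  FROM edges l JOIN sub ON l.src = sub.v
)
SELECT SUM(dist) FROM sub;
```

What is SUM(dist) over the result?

Base: (n22, dist=0).
Iteration 1: edges from {n22} -> (n30, dist=1), (n37, dist=1).
Iteration 2: edges from {n30,n37} -> (n38, dist=2).
Iteration 3: no outgoing edges from {n38}; recursion stops.
SUM(dist) = 0 + 1 + 1 + 2 = 4.

4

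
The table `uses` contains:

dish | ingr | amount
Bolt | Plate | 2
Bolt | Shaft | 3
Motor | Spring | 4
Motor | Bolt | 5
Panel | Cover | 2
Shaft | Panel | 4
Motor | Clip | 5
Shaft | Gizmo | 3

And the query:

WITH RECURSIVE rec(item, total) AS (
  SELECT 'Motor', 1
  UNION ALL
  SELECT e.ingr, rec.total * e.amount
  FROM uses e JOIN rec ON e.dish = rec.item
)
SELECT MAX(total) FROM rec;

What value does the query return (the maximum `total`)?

Base: (Motor, total=1).
Iteration 1: components of {Motor} -> Bolt = 1*5 = 5, Clip = 1*5 = 5, Spring = 1*4 = 4.
Iteration 2: components of {Bolt,Clip,Spring} -> Plate = 5*2 = 10, Shaft = 5*3 = 15.
Iteration 3: components of {Plate,Shaft} -> Gizmo = 15*3 = 45, Panel = 15*4 = 60.
Iteration 4: components of {Gizmo,Panel} -> Cover = 60*2 = 120.
Iteration 5: no further components; recursion stops.
total values: 1, 5, 5, 4, 15, 10, 60, 45, 120; the maximum is 120.

120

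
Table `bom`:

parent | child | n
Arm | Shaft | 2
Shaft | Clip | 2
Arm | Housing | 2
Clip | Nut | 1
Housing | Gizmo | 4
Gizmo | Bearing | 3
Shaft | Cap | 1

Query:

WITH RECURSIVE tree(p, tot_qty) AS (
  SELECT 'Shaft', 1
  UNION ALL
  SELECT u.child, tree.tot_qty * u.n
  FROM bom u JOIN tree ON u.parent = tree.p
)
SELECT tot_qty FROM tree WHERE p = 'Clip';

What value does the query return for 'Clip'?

2

Base: (Shaft, tot_qty=1).
Iteration 1: components of {Shaft} -> Cap = 1*1 = 1, Clip = 1*2 = 2.
Iteration 2: components of {Cap,Clip} -> Nut = 2*1 = 2.
Iteration 3: no further components; recursion stops.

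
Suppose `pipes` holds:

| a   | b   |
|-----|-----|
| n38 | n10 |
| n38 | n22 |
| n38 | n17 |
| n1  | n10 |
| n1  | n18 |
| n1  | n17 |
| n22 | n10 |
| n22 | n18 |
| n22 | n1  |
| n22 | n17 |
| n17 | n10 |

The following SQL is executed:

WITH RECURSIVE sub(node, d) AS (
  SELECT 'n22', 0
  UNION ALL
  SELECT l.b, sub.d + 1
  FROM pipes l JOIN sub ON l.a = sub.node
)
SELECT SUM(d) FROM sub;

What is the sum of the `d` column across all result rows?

15

Base: (n22, d=0).
Iteration 1: edges from {n22} -> (n1, d=1), (n10, d=1), (n17, d=1), (n18, d=1).
Iteration 2: edges from {n1,n10,n17,n18} -> (n10, d=2) x2, (n17, d=2), (n18, d=2). [UNION ALL keeps all 4 new rows, including repeats]
Iteration 3: edges from {n10,n17,n18} -> (n10, d=3).
Iteration 4: no outgoing edges from {n10}; recursion stops.
SUM(d) = 0 + 1 + 1 + 1 + 1 + 2 + 2 + 2 + 2 + 3 = 15.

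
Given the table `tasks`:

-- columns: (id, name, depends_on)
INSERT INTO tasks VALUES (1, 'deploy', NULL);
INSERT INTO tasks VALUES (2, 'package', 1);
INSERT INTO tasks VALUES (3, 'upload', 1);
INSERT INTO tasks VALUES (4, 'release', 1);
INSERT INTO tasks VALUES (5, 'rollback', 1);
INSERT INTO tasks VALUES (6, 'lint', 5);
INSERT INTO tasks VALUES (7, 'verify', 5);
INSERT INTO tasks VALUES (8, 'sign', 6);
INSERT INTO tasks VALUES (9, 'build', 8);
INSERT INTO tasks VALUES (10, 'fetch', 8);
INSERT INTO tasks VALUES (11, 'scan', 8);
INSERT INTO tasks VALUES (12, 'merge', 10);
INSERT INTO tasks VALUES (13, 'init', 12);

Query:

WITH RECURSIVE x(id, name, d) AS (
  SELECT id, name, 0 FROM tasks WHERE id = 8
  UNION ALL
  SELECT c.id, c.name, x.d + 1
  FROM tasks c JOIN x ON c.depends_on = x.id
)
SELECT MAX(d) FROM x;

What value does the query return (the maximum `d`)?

Base: id=8 (sign) at d 0.
Iteration 1: rows with depends_on in {8} -> build (id 9, d 1), fetch (id 10, d 1), scan (id 11, d 1).
Iteration 2: rows with depends_on in {9,10,11} -> merge (id 12, d 2).
Iteration 3: rows with depends_on in {12} -> init (id 13, d 3).
Iteration 4: no rows with depends_on in {13}; recursion stops.
d values: 0, 1, 1, 1, 2, 3; the maximum is 3.

3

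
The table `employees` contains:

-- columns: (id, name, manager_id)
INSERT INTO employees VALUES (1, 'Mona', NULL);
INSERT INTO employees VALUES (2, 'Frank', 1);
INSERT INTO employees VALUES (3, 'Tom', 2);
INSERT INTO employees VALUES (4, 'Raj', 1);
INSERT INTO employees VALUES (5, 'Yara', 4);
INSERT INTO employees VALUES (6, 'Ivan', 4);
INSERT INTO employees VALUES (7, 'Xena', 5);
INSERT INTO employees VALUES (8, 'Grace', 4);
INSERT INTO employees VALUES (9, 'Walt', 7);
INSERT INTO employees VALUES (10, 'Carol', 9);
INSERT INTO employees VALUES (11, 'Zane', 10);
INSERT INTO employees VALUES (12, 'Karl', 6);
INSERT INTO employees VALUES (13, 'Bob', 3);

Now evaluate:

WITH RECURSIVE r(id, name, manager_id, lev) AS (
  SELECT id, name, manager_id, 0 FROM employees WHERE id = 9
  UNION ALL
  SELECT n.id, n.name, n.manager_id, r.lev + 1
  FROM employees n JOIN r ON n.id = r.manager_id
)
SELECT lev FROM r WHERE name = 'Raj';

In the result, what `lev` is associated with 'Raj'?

Base: id=9 (Walt), manager_id=7, lev 0.
Iteration 1: join on id=7 -> Xena (id 7, manager_id=5, lev 1).
Iteration 2: join on id=5 -> Yara (id 5, manager_id=4, lev 2).
Iteration 3: join on id=4 -> Raj (id 4, manager_id=1, lev 3).
Iteration 4: join on id=1 -> Mona (id 1, manager_id=NULL, lev 4).
Iteration 5: manager_id is NULL; no match; recursion stops.

3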